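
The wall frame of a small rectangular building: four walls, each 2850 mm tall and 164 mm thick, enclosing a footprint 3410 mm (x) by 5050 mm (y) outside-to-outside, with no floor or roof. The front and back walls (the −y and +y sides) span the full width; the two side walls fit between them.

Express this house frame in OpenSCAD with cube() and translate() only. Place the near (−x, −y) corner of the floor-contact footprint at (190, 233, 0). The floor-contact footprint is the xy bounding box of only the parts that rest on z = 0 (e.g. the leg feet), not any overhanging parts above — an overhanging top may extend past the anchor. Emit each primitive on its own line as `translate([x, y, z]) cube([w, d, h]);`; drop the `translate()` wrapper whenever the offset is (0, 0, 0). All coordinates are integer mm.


translate([190, 233, 0]) cube([3410, 164, 2850]);
translate([190, 5119, 0]) cube([3410, 164, 2850]);
translate([190, 397, 0]) cube([164, 4722, 2850]);
translate([3436, 397, 0]) cube([164, 4722, 2850]);


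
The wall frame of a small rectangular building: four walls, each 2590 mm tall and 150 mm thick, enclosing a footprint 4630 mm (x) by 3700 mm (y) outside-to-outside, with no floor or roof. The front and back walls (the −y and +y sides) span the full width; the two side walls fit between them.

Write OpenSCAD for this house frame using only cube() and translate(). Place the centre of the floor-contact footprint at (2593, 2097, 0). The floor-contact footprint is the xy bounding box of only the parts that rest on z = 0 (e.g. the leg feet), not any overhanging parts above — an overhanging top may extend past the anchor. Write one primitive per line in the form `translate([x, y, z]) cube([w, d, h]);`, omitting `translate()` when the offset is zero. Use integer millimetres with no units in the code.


translate([278, 247, 0]) cube([4630, 150, 2590]);
translate([278, 3797, 0]) cube([4630, 150, 2590]);
translate([278, 397, 0]) cube([150, 3400, 2590]);
translate([4758, 397, 0]) cube([150, 3400, 2590]);


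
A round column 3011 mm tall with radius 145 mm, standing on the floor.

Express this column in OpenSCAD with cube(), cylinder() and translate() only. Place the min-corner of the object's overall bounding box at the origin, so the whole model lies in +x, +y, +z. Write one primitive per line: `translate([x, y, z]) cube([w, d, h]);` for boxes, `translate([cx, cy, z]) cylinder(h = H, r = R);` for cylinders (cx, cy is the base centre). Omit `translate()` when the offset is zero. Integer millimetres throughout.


translate([145, 145, 0]) cylinder(h = 3011, r = 145);


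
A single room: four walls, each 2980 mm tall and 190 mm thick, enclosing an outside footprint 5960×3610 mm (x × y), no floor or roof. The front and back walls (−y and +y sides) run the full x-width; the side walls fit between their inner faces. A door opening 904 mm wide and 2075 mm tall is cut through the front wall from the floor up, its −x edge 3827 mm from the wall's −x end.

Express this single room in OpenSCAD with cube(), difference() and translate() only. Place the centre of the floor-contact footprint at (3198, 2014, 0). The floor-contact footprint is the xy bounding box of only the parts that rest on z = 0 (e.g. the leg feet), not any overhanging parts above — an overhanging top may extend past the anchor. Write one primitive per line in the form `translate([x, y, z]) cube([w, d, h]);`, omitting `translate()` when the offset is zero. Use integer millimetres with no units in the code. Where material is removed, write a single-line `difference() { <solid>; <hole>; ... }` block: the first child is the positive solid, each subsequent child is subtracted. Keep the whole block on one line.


difference() { translate([218, 209, 0]) cube([5960, 190, 2980]); translate([4045, 209, 0]) cube([904, 190, 2075]); }
translate([218, 3629, 0]) cube([5960, 190, 2980]);
translate([218, 399, 0]) cube([190, 3230, 2980]);
translate([5988, 399, 0]) cube([190, 3230, 2980]);


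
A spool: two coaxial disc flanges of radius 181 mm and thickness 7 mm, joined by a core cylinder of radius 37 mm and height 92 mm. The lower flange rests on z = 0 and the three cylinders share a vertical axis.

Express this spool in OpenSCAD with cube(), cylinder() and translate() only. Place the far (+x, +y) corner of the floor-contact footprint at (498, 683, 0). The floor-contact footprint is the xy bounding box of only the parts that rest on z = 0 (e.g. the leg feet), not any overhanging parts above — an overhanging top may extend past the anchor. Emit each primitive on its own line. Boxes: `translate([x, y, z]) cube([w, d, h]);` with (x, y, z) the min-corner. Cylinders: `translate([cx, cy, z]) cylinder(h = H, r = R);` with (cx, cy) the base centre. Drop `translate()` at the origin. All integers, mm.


translate([317, 502, 0]) cylinder(h = 7, r = 181);
translate([317, 502, 7]) cylinder(h = 92, r = 37);
translate([317, 502, 99]) cylinder(h = 7, r = 181);


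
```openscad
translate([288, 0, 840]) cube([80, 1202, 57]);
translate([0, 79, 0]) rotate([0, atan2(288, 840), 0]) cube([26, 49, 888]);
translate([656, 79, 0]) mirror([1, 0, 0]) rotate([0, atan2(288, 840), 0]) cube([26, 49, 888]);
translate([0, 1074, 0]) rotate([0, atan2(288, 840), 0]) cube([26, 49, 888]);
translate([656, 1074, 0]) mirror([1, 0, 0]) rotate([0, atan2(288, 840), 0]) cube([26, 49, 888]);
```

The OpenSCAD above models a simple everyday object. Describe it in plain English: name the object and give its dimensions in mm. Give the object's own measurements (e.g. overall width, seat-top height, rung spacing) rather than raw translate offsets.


A sawhorse. A 80×1202×57 mm beam (x, y, z) sits on two A-frame leg pairs. Each pair is two raked legs of 26×49 mm section (49 mm along y) splaying symmetrically in x. Each leg rises 840 mm vertically over 288 mm of horizontal reach and is 888 mm long along its own axis. Every leg's outer bottom edge rests on the floor and its outer top edge meets a bottom edge of the beam — the left legs (tilting toward +x) meet the beam's −x bottom edge, the right legs (their mirror images, tilting toward −x) meet its +x bottom edge — so the leg tops tuck under the beam, the beam's underside is 840 mm above the floor, and the feet are 656 mm apart outside-to-outside with the beam centred between them. The two leg pairs are set in 79 mm from either end of the beam.


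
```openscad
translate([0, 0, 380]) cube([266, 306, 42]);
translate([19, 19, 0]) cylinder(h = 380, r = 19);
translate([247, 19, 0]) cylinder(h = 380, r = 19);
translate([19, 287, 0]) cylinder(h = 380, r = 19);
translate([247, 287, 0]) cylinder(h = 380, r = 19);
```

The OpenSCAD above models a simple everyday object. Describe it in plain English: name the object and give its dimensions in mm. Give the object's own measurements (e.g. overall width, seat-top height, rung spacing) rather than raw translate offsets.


A simple wooden stool: a rectangular seat 266 mm (x) by 306 mm (y), 42 mm thick, top face at z = 422 mm, on four round legs, each 38 mm in diameter. The legs rest on z = 0, each leg's axis is inset half a diameter from the nearest pair of seat edges (so the leg's bounding box is flush with the corner).


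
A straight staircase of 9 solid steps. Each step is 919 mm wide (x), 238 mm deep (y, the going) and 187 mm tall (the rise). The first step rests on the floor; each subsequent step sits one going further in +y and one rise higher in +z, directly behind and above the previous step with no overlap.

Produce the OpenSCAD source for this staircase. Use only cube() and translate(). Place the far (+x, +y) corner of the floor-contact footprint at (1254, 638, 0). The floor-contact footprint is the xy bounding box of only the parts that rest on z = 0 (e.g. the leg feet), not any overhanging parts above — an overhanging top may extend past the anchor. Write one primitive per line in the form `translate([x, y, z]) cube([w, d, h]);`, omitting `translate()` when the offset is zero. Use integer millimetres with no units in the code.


translate([335, 400, 0]) cube([919, 238, 187]);
translate([335, 638, 187]) cube([919, 238, 187]);
translate([335, 876, 374]) cube([919, 238, 187]);
translate([335, 1114, 561]) cube([919, 238, 187]);
translate([335, 1352, 748]) cube([919, 238, 187]);
translate([335, 1590, 935]) cube([919, 238, 187]);
translate([335, 1828, 1122]) cube([919, 238, 187]);
translate([335, 2066, 1309]) cube([919, 238, 187]);
translate([335, 2304, 1496]) cube([919, 238, 187]);


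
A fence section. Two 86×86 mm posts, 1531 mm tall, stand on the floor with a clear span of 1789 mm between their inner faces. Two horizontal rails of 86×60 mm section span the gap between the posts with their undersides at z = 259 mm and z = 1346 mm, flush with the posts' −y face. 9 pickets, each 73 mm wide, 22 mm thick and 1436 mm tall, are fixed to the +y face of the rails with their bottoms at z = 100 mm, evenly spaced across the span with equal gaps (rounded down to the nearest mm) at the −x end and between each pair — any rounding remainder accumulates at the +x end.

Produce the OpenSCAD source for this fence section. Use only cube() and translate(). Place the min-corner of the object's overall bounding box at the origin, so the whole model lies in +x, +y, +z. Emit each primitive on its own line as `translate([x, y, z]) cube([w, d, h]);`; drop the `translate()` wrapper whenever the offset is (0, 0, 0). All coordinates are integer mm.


cube([86, 86, 1531]);
translate([1875, 0, 0]) cube([86, 86, 1531]);
translate([86, 0, 259]) cube([1789, 86, 60]);
translate([86, 0, 1346]) cube([1789, 86, 60]);
translate([199, 86, 100]) cube([73, 22, 1436]);
translate([385, 86, 100]) cube([73, 22, 1436]);
translate([571, 86, 100]) cube([73, 22, 1436]);
translate([757, 86, 100]) cube([73, 22, 1436]);
translate([943, 86, 100]) cube([73, 22, 1436]);
translate([1129, 86, 100]) cube([73, 22, 1436]);
translate([1315, 86, 100]) cube([73, 22, 1436]);
translate([1501, 86, 100]) cube([73, 22, 1436]);
translate([1687, 86, 100]) cube([73, 22, 1436]);


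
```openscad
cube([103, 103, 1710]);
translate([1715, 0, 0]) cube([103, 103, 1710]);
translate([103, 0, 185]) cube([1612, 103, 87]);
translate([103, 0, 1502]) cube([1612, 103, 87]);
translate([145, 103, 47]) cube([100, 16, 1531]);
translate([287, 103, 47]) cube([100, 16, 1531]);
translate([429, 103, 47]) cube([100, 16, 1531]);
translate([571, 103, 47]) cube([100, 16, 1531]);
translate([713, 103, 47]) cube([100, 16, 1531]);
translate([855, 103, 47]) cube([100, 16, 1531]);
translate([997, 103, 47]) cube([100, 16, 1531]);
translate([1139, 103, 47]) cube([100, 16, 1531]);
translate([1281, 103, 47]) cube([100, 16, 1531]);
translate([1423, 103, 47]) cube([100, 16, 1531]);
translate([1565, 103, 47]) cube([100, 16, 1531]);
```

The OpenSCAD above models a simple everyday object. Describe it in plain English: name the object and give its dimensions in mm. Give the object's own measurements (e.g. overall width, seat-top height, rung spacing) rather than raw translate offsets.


A fence section. Two 103×103 mm posts, 1710 mm tall, stand on the floor with a clear span of 1612 mm between their inner faces. Two horizontal rails of 103×87 mm section span the gap between the posts with their undersides at z = 185 mm and z = 1502 mm, flush with the posts' −y face. 11 pickets, each 100 mm wide, 16 mm thick and 1531 mm tall, are fixed to the +y face of the rails with their bottoms at z = 47 mm, spaced across the span with a 42 mm gap after the −x post and between neighbouring pickets, with 50 mm left before the +x post.


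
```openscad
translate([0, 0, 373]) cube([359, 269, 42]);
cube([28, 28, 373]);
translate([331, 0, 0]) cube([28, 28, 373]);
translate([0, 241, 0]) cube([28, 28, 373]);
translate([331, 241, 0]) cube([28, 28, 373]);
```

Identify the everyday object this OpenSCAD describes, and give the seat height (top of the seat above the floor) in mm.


A stool. The seat height is 415 mm.

A 359×269×42 slab at z = 373 on four corner posts — a stool. The seat top is 373 + 42 = 415 mm.


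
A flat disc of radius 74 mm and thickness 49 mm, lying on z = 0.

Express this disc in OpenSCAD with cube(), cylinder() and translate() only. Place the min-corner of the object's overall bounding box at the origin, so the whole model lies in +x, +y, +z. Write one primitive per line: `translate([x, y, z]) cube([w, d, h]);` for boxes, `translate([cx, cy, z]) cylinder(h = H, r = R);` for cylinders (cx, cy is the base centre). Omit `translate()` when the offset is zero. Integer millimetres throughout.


translate([74, 74, 0]) cylinder(h = 49, r = 74);


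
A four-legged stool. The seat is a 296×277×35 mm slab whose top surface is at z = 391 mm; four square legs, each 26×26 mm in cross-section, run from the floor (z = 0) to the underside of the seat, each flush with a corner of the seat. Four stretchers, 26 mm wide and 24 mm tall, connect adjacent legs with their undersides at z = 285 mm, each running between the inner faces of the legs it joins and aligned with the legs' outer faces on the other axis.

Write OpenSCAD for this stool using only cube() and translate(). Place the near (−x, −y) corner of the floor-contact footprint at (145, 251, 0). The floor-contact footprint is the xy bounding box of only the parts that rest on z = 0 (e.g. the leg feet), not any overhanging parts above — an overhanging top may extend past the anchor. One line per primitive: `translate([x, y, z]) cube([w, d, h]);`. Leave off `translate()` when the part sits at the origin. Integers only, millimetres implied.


translate([145, 251, 356]) cube([296, 277, 35]);
translate([145, 251, 0]) cube([26, 26, 356]);
translate([415, 251, 0]) cube([26, 26, 356]);
translate([145, 502, 0]) cube([26, 26, 356]);
translate([415, 502, 0]) cube([26, 26, 356]);
translate([171, 251, 285]) cube([244, 26, 24]);
translate([171, 502, 285]) cube([244, 26, 24]);
translate([145, 277, 285]) cube([26, 225, 24]);
translate([415, 277, 285]) cube([26, 225, 24]);


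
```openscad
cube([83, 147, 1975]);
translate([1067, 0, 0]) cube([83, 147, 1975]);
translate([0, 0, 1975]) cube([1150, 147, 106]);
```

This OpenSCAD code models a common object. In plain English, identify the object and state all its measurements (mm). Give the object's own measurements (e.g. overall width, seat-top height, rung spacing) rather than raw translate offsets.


A door frame. The clear opening is 984 mm wide and 1975 mm high. Two 83 mm wide jambs, 147 mm deep, stand either side of the opening from the floor to the top of the opening. A 106 mm thick head sits across the top of both jambs, spanning the full outside width of the frame.


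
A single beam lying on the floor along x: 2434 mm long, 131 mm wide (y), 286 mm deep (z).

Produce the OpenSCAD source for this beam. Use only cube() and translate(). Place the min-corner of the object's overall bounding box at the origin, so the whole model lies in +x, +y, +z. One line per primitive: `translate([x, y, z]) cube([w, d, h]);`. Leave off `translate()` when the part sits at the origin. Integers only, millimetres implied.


cube([2434, 131, 286]);


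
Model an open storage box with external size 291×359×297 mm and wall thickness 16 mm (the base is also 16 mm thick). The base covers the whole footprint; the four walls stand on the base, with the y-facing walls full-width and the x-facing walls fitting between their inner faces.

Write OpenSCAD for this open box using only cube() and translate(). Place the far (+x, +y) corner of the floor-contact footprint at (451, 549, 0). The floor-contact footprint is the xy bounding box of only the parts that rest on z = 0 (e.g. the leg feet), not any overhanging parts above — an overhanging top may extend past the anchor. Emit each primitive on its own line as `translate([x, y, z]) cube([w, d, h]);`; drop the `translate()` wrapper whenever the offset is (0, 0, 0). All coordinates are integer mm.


translate([160, 190, 0]) cube([291, 359, 16]);
translate([160, 190, 16]) cube([291, 16, 281]);
translate([160, 533, 16]) cube([291, 16, 281]);
translate([160, 206, 16]) cube([16, 327, 281]);
translate([435, 206, 16]) cube([16, 327, 281]);


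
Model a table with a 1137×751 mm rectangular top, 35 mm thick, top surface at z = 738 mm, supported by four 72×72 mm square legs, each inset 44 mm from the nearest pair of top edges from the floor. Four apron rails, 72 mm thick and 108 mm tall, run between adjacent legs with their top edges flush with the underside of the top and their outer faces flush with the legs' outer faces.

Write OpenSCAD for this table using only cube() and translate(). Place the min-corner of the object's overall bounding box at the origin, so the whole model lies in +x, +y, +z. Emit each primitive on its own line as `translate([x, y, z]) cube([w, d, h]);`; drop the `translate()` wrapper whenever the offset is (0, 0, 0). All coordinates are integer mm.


// leg_h = 738 - 35 = 703
// apron z = 703 - 108 = 595
translate([0, 0, 703]) cube([1137, 751, 35]);
translate([44, 44, 0]) cube([72, 72, 703]);
translate([1021, 44, 0]) cube([72, 72, 703]);
translate([44, 635, 0]) cube([72, 72, 703]);
translate([1021, 635, 0]) cube([72, 72, 703]);
translate([116, 44, 595]) cube([905, 72, 108]);
translate([116, 635, 595]) cube([905, 72, 108]);
translate([44, 116, 595]) cube([72, 519, 108]);
translate([1021, 116, 595]) cube([72, 519, 108]);


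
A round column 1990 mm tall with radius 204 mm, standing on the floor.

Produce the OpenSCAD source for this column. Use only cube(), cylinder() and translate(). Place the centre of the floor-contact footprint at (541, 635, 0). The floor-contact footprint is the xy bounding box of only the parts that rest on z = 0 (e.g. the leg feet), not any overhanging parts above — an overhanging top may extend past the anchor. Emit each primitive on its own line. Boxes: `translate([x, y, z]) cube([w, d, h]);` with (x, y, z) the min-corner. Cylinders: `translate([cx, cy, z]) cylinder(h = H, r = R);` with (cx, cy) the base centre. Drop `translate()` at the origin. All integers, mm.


translate([541, 635, 0]) cylinder(h = 1990, r = 204);


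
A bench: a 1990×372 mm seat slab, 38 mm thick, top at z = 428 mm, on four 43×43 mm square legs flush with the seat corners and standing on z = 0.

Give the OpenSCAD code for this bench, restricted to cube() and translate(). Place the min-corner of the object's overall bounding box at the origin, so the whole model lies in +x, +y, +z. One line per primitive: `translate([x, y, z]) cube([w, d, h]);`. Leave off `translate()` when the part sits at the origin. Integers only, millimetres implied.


// leg_h = 428 − 38 = 390
translate([0, 0, 390]) cube([1990, 372, 38]);
cube([43, 43, 390]);
translate([0, 329, 0]) cube([43, 43, 390]);
translate([1947, 0, 0]) cube([43, 43, 390]);
translate([1947, 329, 0]) cube([43, 43, 390]);


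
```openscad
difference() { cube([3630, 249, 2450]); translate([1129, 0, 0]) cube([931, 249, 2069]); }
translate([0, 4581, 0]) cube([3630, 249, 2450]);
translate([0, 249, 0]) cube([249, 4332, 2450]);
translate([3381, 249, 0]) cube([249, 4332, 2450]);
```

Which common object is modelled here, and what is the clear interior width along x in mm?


A single room. The interior width is 3132 mm.

Four walls enclosing a rectangle with a door in the front wall — a room. Outside width 3630 minus two 249 mm walls gives 3132 mm.


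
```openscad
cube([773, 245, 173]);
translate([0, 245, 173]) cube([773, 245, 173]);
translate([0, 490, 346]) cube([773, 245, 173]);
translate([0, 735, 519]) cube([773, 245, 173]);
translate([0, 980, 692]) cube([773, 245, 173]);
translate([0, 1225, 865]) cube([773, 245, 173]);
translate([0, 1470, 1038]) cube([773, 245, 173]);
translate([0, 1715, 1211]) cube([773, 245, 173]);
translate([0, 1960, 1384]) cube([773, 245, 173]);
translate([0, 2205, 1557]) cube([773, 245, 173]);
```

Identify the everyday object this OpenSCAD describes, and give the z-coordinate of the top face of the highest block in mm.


A staircase. The total rise is 1730 mm.

10 identical blocks, each offset up and back from the previous — a staircase. Each step is 173 mm tall and there are 10 of them, so the total rise is 10 × 173 = 1730 mm.


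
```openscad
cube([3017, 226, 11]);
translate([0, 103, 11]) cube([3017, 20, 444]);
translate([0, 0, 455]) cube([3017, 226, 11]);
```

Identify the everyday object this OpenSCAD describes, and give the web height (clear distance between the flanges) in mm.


An I-beam. The web height is 444 mm.

Two wide flanges with a thin centred web — an I-beam. Overall 466 mm minus two 11 mm flanges gives a web of 466 − 2·11 = 444 mm.


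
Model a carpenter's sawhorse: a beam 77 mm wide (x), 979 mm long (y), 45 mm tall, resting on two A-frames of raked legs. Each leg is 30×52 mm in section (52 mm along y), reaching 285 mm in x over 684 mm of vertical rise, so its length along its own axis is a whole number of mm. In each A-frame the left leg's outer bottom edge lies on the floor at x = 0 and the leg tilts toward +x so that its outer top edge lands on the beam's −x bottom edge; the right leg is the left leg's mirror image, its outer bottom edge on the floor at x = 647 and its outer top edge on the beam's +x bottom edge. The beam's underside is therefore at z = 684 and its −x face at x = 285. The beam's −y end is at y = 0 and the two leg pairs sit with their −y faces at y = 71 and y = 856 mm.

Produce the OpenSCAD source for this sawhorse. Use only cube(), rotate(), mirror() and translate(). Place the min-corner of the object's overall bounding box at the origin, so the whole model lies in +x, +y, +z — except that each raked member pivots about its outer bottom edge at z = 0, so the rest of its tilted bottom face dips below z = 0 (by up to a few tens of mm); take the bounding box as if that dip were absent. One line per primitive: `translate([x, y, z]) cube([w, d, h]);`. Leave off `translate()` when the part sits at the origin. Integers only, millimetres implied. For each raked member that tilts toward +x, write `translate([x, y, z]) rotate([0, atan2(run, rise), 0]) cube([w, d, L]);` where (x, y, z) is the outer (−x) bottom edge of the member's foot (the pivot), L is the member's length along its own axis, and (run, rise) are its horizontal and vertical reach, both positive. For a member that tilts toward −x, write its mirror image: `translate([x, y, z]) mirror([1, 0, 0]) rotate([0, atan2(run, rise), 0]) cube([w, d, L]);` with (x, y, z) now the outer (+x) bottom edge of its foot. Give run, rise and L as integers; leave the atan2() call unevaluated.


translate([285, 0, 684]) cube([77, 979, 45]);
translate([0, 71, 0]) rotate([0, atan2(285, 684), 0]) cube([30, 52, 741]);
translate([647, 71, 0]) mirror([1, 0, 0]) rotate([0, atan2(285, 684), 0]) cube([30, 52, 741]);
translate([0, 856, 0]) rotate([0, atan2(285, 684), 0]) cube([30, 52, 741]);
translate([647, 856, 0]) mirror([1, 0, 0]) rotate([0, atan2(285, 684), 0]) cube([30, 52, 741]);


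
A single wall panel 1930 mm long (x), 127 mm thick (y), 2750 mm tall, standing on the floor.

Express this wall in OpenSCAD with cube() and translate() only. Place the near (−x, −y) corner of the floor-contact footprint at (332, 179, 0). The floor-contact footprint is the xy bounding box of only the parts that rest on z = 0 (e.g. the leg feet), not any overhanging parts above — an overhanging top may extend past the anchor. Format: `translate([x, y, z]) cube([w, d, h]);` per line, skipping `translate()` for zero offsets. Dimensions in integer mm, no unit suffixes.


translate([332, 179, 0]) cube([1930, 127, 2750]);


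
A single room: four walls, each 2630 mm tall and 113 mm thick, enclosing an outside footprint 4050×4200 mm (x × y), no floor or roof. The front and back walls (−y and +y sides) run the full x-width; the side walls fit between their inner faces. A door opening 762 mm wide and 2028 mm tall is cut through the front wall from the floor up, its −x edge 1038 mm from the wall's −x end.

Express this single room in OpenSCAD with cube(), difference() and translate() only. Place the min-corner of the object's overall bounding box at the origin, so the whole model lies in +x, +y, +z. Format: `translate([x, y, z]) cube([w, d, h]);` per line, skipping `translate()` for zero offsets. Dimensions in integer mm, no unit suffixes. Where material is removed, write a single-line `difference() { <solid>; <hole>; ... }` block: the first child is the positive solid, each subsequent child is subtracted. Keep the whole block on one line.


difference() { cube([4050, 113, 2630]); translate([1038, 0, 0]) cube([762, 113, 2028]); }
translate([0, 4087, 0]) cube([4050, 113, 2630]);
translate([0, 113, 0]) cube([113, 3974, 2630]);
translate([3937, 113, 0]) cube([113, 3974, 2630]);


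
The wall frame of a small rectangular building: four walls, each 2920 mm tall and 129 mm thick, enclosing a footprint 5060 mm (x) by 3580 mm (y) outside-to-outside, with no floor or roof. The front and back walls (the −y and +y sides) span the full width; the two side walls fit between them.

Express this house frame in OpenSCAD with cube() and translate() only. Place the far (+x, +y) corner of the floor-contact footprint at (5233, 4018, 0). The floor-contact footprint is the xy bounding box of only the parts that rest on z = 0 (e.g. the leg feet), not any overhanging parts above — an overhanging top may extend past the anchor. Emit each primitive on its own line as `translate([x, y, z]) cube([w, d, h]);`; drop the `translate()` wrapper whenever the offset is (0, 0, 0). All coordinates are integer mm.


translate([173, 438, 0]) cube([5060, 129, 2920]);
translate([173, 3889, 0]) cube([5060, 129, 2920]);
translate([173, 567, 0]) cube([129, 3322, 2920]);
translate([5104, 567, 0]) cube([129, 3322, 2920]);


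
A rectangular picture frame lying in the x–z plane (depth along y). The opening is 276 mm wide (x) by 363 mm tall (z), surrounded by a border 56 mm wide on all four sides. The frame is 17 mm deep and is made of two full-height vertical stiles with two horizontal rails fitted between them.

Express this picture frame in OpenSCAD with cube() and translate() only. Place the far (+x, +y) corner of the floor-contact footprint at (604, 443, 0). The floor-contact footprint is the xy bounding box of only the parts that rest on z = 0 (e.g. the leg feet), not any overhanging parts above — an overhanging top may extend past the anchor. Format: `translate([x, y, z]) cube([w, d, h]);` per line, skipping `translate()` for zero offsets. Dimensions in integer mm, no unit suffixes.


translate([216, 426, 0]) cube([56, 17, 475]);
translate([548, 426, 0]) cube([56, 17, 475]);
translate([272, 426, 0]) cube([276, 17, 56]);
translate([272, 426, 419]) cube([276, 17, 56]);


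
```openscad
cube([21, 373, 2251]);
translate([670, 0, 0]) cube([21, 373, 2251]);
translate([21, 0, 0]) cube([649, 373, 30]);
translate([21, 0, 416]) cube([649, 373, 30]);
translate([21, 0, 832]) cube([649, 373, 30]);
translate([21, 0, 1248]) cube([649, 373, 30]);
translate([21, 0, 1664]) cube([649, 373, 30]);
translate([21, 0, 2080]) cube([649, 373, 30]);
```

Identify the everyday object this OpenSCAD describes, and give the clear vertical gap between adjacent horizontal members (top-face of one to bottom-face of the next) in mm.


A bookshelf. The clear shelf gap is 386 mm.

Two tall side panels with 6 horizontal boards between them — a bookshelf. The first two shelf undersides are at z = 0 and z = 416; with shelf thickness 30, the clear gap is 416 − 0 − 30 = 386 mm.


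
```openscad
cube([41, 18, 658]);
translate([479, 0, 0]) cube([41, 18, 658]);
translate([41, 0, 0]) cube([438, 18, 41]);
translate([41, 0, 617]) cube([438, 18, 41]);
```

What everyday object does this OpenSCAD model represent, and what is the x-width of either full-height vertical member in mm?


A picture frame. The border width is 41 mm.

Four thin pieces enclosing a rectangular opening — a picture frame. The two full-height stiles are 658 mm tall; the top rail sits at z = 617 and is 41 mm tall, so the border above the opening is 658 − 617 = 41 mm, matching the stile x-width.


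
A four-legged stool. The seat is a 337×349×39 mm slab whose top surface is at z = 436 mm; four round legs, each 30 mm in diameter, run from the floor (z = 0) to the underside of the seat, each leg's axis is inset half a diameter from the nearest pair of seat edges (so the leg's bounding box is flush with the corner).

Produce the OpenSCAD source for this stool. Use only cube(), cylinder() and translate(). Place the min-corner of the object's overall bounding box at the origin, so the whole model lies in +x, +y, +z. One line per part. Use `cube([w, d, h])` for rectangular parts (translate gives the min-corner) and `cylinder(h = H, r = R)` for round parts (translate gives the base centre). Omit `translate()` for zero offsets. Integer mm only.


translate([0, 0, 397]) cube([337, 349, 39]);
translate([15, 15, 0]) cylinder(h = 397, r = 15);
translate([322, 15, 0]) cylinder(h = 397, r = 15);
translate([15, 334, 0]) cylinder(h = 397, r = 15);
translate([322, 334, 0]) cylinder(h = 397, r = 15);


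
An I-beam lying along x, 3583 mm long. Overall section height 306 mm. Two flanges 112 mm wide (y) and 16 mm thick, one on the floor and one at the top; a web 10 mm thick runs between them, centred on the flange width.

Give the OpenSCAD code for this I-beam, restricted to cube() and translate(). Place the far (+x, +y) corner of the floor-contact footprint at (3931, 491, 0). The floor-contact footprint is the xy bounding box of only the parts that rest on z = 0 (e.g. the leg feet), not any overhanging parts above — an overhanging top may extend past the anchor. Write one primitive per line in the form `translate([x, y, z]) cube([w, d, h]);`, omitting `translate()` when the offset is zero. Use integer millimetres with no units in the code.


translate([348, 379, 0]) cube([3583, 112, 16]);
translate([348, 430, 16]) cube([3583, 10, 274]);
translate([348, 379, 290]) cube([3583, 112, 16]);


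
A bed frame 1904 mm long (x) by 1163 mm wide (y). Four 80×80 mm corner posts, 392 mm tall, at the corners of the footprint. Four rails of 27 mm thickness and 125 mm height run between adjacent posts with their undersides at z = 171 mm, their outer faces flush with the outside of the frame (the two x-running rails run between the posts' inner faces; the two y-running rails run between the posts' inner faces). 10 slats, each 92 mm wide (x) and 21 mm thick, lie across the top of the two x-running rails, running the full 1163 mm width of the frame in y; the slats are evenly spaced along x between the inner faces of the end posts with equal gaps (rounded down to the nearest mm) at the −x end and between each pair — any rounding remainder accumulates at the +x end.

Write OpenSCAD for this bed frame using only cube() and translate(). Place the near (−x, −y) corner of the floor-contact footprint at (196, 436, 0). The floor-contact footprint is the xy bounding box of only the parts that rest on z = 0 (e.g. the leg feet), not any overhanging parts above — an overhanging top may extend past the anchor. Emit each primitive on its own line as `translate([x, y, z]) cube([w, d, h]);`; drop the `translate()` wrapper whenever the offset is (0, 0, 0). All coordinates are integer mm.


// slat z = rail_z + rail_h = 171 + 125 = 296
// slat gap = ⌊(1744 − 10·92) / 11⌋ = 74
translate([196, 436, 0]) cube([80, 80, 392]);
translate([196, 1519, 0]) cube([80, 80, 392]);
translate([2020, 436, 0]) cube([80, 80, 392]);
translate([2020, 1519, 0]) cube([80, 80, 392]);
translate([276, 436, 171]) cube([1744, 27, 125]);
translate([276, 1572, 171]) cube([1744, 27, 125]);
translate([196, 516, 171]) cube([27, 1003, 125]);
translate([2073, 516, 171]) cube([27, 1003, 125]);
translate([350, 436, 296]) cube([92, 1163, 21]);
translate([516, 436, 296]) cube([92, 1163, 21]);
translate([682, 436, 296]) cube([92, 1163, 21]);
translate([848, 436, 296]) cube([92, 1163, 21]);
translate([1014, 436, 296]) cube([92, 1163, 21]);
translate([1180, 436, 296]) cube([92, 1163, 21]);
translate([1346, 436, 296]) cube([92, 1163, 21]);
translate([1512, 436, 296]) cube([92, 1163, 21]);
translate([1678, 436, 296]) cube([92, 1163, 21]);
translate([1844, 436, 296]) cube([92, 1163, 21]);


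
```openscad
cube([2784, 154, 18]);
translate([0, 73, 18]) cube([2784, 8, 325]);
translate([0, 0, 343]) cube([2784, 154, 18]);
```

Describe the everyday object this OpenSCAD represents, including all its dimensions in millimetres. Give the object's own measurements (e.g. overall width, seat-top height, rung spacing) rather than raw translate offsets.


An I-beam lying along x, 2784 mm long. Overall section height 361 mm. Two flanges 154 mm wide (y) and 18 mm thick, one on the floor and one at the top; a web 8 mm thick runs between them, centred on the flange width.


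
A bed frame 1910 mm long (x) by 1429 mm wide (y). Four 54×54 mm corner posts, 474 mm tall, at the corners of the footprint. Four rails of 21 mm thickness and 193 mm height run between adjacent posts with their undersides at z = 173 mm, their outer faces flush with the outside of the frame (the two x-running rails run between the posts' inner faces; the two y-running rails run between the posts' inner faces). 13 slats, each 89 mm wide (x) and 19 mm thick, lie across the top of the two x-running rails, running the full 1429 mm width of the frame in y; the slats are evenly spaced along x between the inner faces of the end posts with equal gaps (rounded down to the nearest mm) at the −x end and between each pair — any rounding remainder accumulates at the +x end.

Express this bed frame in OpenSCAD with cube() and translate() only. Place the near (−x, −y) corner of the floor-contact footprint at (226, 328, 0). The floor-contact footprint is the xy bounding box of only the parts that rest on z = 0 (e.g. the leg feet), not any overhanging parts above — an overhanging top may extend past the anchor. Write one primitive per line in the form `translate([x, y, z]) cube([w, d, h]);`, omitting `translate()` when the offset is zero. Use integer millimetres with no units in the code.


// slat z = rail_z + rail_h = 173 + 193 = 366
// slat gap = ⌊(1802 − 13·89) / 14⌋ = 46
translate([226, 328, 0]) cube([54, 54, 474]);
translate([226, 1703, 0]) cube([54, 54, 474]);
translate([2082, 328, 0]) cube([54, 54, 474]);
translate([2082, 1703, 0]) cube([54, 54, 474]);
translate([280, 328, 173]) cube([1802, 21, 193]);
translate([280, 1736, 173]) cube([1802, 21, 193]);
translate([226, 382, 173]) cube([21, 1321, 193]);
translate([2115, 382, 173]) cube([21, 1321, 193]);
translate([326, 328, 366]) cube([89, 1429, 19]);
translate([461, 328, 366]) cube([89, 1429, 19]);
translate([596, 328, 366]) cube([89, 1429, 19]);
translate([731, 328, 366]) cube([89, 1429, 19]);
translate([866, 328, 366]) cube([89, 1429, 19]);
translate([1001, 328, 366]) cube([89, 1429, 19]);
translate([1136, 328, 366]) cube([89, 1429, 19]);
translate([1271, 328, 366]) cube([89, 1429, 19]);
translate([1406, 328, 366]) cube([89, 1429, 19]);
translate([1541, 328, 366]) cube([89, 1429, 19]);
translate([1676, 328, 366]) cube([89, 1429, 19]);
translate([1811, 328, 366]) cube([89, 1429, 19]);
translate([1946, 328, 366]) cube([89, 1429, 19]);


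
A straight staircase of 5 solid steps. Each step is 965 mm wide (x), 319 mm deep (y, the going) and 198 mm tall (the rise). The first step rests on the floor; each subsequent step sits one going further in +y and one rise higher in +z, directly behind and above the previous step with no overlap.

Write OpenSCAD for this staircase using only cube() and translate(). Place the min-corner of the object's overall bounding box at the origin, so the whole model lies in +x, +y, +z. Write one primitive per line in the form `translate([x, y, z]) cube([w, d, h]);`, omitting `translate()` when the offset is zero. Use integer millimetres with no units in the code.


cube([965, 319, 198]);
translate([0, 319, 198]) cube([965, 319, 198]);
translate([0, 638, 396]) cube([965, 319, 198]);
translate([0, 957, 594]) cube([965, 319, 198]);
translate([0, 1276, 792]) cube([965, 319, 198]);


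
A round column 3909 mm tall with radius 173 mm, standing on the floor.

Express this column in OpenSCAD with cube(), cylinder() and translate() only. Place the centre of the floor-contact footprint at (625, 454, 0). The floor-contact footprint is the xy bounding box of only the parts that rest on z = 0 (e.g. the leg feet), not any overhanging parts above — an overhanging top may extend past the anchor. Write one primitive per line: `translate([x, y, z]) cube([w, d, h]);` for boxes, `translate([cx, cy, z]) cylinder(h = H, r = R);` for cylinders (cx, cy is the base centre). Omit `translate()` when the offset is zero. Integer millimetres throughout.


translate([625, 454, 0]) cylinder(h = 3909, r = 173);


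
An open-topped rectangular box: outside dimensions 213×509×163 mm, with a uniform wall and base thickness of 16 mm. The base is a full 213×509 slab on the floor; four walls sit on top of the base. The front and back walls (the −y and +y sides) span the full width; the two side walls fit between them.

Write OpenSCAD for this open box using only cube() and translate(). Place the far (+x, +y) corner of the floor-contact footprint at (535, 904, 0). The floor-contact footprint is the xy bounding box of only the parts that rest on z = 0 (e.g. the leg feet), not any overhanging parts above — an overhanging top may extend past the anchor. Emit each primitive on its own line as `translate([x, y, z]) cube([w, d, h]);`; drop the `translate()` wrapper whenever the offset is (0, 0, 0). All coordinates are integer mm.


translate([322, 395, 0]) cube([213, 509, 16]);
translate([322, 395, 16]) cube([213, 16, 147]);
translate([322, 888, 16]) cube([213, 16, 147]);
translate([322, 411, 16]) cube([16, 477, 147]);
translate([519, 411, 16]) cube([16, 477, 147]);


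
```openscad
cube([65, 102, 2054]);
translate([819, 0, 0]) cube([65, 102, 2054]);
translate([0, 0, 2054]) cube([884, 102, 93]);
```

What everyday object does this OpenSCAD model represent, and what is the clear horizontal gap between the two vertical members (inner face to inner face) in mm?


A door frame. The clear opening width is 754 mm.

Two 2054 mm tall posts with a header on top — a door frame. The left jamb is 65 mm wide at x = 0; the right jamb starts at x = 819. The clear opening is 819 − 65 = 754 mm.


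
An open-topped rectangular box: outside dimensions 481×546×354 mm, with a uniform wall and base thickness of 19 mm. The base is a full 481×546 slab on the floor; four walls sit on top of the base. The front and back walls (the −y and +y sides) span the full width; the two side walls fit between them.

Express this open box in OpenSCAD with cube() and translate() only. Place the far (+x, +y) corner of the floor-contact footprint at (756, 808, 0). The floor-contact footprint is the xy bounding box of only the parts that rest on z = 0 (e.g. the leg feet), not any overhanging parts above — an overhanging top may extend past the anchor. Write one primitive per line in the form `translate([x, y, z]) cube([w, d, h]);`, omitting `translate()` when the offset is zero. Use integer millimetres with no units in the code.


translate([275, 262, 0]) cube([481, 546, 19]);
translate([275, 262, 19]) cube([481, 19, 335]);
translate([275, 789, 19]) cube([481, 19, 335]);
translate([275, 281, 19]) cube([19, 508, 335]);
translate([737, 281, 19]) cube([19, 508, 335]);


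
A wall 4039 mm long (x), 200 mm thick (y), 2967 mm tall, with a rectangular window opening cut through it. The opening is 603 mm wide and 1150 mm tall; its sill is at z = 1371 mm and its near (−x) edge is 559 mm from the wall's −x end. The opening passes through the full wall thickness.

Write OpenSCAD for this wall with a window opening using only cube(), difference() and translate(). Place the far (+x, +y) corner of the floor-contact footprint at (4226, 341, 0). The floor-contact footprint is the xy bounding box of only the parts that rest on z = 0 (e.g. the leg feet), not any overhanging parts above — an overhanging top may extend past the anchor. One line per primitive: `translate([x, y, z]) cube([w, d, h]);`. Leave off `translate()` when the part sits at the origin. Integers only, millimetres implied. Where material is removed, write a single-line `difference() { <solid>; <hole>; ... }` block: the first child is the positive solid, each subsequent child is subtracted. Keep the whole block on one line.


difference() { translate([187, 141, 0]) cube([4039, 200, 2967]); translate([746, 141, 1371]) cube([603, 200, 1150]); }
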